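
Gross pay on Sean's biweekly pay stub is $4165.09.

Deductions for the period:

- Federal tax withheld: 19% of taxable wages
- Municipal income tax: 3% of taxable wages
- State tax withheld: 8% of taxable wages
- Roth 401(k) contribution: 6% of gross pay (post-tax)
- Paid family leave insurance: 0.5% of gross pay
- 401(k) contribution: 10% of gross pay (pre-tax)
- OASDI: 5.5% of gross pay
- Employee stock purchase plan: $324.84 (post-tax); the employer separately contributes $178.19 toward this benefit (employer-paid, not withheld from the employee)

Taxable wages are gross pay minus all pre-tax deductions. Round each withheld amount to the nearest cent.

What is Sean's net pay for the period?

$1799.34

401(k) contribution: $4165.09 × 0.1 = $416.51
Taxable wages = $4165.09 − $416.51 = $3748.58
State tax withheld: $3748.58 × 0.08 = $299.89
Federal tax withheld: $3748.58 × 0.19 = $712.23
Municipal income tax: $3748.58 × 0.03 = $112.46
OASDI: $4165.09 × 0.055 = $229.08
Paid family leave insurance: $4165.09 × 0.005 = $20.83
Roth 401(k) contribution: $4165.09 × 0.06 = $249.91
Employee stock purchase plan: $324.84
(Employer's $178.19 toward employee stock purchase plan is not withheld from the employee.)
Total deductions = $416.51 + $299.89 + $712.23 + $112.46 + $229.08 + $20.83 + $249.91 + $324.84 = $2365.75
Net pay = $4165.09 − $2365.75 = $1799.34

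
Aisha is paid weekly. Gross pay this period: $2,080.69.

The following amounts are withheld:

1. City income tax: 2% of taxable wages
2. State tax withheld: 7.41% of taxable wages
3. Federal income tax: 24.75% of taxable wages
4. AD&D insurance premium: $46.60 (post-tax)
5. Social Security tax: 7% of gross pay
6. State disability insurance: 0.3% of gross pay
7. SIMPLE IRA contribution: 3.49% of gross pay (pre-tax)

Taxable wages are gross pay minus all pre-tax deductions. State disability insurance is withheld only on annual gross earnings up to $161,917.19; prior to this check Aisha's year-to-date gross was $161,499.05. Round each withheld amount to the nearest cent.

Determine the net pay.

SIMPLE IRA contribution: $2,080.69 × 0.0349 = $72.62
Taxable wages = $2,080.69 − $72.62 = $2,008.07
State tax withheld: $2,008.07 × 0.0741 = $148.80
Federal income tax: $2,008.07 × 0.2475 = $497.00
City income tax: $2,008.07 × 0.02 = $40.16
State disability insurance: only $161,917.19 − $161,499.05 = $418.14 of this check is subject → $418.14 × 0.003 = $1.25
Social Security tax: $2,080.69 × 0.07 = $145.65
AD&D insurance premium: $46.60
Total deductions = $72.62 + $148.80 + $497.00 + $40.16 + $1.25 + $145.65 + $46.60 = $952.08
Net pay = $2,080.69 − $952.08 = $1,128.61

$1,128.61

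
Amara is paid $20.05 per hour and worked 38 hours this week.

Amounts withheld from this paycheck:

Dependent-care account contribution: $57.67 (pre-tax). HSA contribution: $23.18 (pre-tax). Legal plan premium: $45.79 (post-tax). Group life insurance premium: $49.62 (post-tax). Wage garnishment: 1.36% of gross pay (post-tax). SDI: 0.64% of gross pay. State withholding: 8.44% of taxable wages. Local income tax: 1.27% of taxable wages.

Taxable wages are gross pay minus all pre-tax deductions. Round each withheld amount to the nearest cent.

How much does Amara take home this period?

$504.27

Gross pay: 38 × $20.05 = $761.90
HSA contribution: $23.18
Dependent-care account contribution: $57.67
Pre-tax total = $23.18 + $57.67 = $80.85
Taxable wages = $761.90 − $80.85 = $681.05
State withholding: $681.05 × 0.0844 = $57.48
Local income tax: $681.05 × 0.0127 = $8.65
SDI: $761.90 × 0.0064 = $4.88
Wage garnishment: $761.90 × 0.0136 = $10.36
Group life insurance premium: $49.62
Legal plan premium: $45.79
Total deductions = $23.18 + $57.67 + $57.48 + $8.65 + $4.88 + $10.36 + $49.62 + $45.79 = $257.63
Net pay = $761.90 − $257.63 = $504.27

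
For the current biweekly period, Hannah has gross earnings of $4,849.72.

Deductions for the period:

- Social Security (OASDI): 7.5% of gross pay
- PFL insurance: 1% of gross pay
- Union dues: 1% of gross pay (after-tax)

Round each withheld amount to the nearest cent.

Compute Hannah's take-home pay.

$4,388.99

PFL insurance: $4,849.72 × 0.01 = $48.50
Social Security (OASDI): $4,849.72 × 0.075 = $363.73
Union dues: $4,849.72 × 0.01 = $48.50
Total deductions = $48.50 + $363.73 + $48.50 = $460.73
Net pay = $4,849.72 − $460.73 = $4,388.99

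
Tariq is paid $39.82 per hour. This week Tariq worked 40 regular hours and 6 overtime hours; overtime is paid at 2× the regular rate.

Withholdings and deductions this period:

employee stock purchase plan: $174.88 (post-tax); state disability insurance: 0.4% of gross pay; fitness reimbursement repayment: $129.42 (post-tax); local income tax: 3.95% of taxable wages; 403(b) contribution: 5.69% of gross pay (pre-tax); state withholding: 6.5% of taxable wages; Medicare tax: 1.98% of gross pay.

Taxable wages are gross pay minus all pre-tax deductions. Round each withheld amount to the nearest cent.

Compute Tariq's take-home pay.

Regular pay: 40 × $39.82 = $1,592.80
Overtime pay: 6 × $39.82 × 2 = $477.84
Gross pay = $1,592.80 + $477.84 = $2,070.64
403(b) contribution: $2,070.64 × 0.0569 = $117.82
Taxable wages = $2,070.64 − $117.82 = $1,952.82
Local income tax: $1,952.82 × 0.0395 = $77.14
State withholding: $1,952.82 × 0.065 = $126.93
State disability insurance: $2,070.64 × 0.004 = $8.28
Medicare tax: $2,070.64 × 0.0198 = $41.00
Employee stock purchase plan: $174.88
Fitness reimbursement repayment: $129.42
Total deductions = $117.82 + $77.14 + $126.93 + $8.28 + $41.00 + $174.88 + $129.42 = $675.47
Net pay = $2,070.64 − $675.47 = $1,395.17

$1,395.17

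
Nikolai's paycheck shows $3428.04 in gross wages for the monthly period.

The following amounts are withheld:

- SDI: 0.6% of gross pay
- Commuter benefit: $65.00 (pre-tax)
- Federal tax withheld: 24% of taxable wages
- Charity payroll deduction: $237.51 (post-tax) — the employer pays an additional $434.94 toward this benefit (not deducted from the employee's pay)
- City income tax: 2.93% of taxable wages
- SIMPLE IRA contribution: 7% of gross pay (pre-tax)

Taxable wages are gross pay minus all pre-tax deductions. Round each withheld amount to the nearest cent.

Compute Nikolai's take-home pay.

$2023.95

SIMPLE IRA contribution: $3428.04 × 0.07 = $239.96
Commuter benefit: $65.00
Pre-tax total = $239.96 + $65.00 = $304.96
Taxable wages = $3428.04 − $304.96 = $3123.08
Federal tax withheld: $3123.08 × 0.24 = $749.54
City income tax: $3123.08 × 0.0293 = $91.51
SDI: $3428.04 × 0.006 = $20.57
Charity payroll deduction: $237.51
(Employer's $434.94 toward charity payroll deduction is not withheld from the employee.)
Total deductions = $239.96 + $65.00 + $749.54 + $91.51 + $20.57 + $237.51 = $1404.09
Net pay = $3428.04 − $1404.09 = $2023.95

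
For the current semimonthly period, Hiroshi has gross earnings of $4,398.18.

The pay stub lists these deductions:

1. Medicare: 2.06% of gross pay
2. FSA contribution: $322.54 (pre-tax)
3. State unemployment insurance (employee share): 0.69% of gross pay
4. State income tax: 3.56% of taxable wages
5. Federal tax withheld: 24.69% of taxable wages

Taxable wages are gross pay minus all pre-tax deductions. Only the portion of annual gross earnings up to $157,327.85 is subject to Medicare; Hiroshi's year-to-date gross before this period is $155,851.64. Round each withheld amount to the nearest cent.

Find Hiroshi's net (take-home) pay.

$2,863.51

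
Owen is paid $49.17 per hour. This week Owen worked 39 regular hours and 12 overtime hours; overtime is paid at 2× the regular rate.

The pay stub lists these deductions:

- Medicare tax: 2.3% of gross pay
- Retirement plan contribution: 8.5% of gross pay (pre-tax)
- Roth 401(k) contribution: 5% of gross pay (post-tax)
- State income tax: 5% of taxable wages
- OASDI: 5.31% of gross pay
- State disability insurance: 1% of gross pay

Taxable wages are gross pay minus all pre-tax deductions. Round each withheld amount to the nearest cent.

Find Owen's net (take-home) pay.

$2,271.07

Regular pay: 39 × $49.17 = $1,917.63
Overtime pay: 12 × $49.17 × 2 = $1,180.08
Gross pay = $1,917.63 + $1,180.08 = $3,097.71
Retirement plan contribution: $3,097.71 × 0.085 = $263.31
Taxable wages = $3,097.71 − $263.31 = $2,834.40
State income tax: $2,834.40 × 0.05 = $141.72
State disability insurance: $3,097.71 × 0.01 = $30.98
Medicare tax: $3,097.71 × 0.023 = $71.25
OASDI: $3,097.71 × 0.0531 = $164.49
Roth 401(k) contribution: $3,097.71 × 0.05 = $154.89
Total deductions = $263.31 + $141.72 + $30.98 + $71.25 + $164.49 + $154.89 = $826.64
Net pay = $3,097.71 − $826.64 = $2,271.07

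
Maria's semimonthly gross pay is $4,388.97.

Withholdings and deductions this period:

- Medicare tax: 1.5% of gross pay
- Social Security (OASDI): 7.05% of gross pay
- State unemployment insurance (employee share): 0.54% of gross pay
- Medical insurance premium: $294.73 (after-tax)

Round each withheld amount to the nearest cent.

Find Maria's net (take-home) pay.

$3,695.29

Medicare tax: $4,388.97 × 0.015 = $65.83
Social Security (OASDI): $4,388.97 × 0.0705 = $309.42
State unemployment insurance (employee share): $4,388.97 × 0.0054 = $23.70
Medical insurance premium: $294.73
Total deductions = $65.83 + $309.42 + $23.70 + $294.73 = $693.68
Net pay = $4,388.97 − $693.68 = $3,695.29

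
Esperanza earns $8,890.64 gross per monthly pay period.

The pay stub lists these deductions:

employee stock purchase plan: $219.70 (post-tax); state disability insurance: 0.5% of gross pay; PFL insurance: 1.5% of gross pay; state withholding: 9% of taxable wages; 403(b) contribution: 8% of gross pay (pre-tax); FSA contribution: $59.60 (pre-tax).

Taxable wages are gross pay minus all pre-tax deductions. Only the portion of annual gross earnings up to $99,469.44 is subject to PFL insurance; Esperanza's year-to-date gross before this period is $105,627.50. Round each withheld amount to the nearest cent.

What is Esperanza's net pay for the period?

FSA contribution: $59.60
403(b) contribution: $8,890.64 × 0.08 = $711.25
Pre-tax total = $59.60 + $711.25 = $770.85
Taxable wages = $8,890.64 − $770.85 = $8,119.79
State withholding: $8,119.79 × 0.09 = $730.78
State disability insurance: $8,890.64 × 0.005 = $44.45
PFL insurance: annual cap $99,469.44 already reached (YTD $105,627.50), so $0.00
Employee stock purchase plan: $219.70
Total deductions = $59.60 + $711.25 + $730.78 + $44.45 + $0.00 + $219.70 = $1,765.78
Net pay = $8,890.64 − $1,765.78 = $7,124.86

$7,124.86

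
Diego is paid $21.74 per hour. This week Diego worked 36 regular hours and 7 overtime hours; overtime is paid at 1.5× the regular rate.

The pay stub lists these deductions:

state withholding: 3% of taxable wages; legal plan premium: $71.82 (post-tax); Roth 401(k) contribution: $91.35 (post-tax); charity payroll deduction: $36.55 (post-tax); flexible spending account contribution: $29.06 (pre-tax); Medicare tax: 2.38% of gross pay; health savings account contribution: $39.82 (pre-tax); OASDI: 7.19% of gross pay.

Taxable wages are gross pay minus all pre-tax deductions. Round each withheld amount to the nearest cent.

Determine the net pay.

Regular pay: 36 × $21.74 = $782.64
Overtime pay: 7 × $21.74 × 1.5 = $228.27
Gross pay = $782.64 + $228.27 = $1,010.91
Flexible spending account contribution: $29.06
Health savings account contribution: $39.82
Pre-tax total = $29.06 + $39.82 = $68.88
Taxable wages = $1,010.91 − $68.88 = $942.03
State withholding: $942.03 × 0.03 = $28.26
OASDI: $1,010.91 × 0.0719 = $72.68
Medicare tax: $1,010.91 × 0.0238 = $24.06
Roth 401(k) contribution: $91.35
Charity payroll deduction: $36.55
Legal plan premium: $71.82
Total deductions = $29.06 + $39.82 + $28.26 + $72.68 + $24.06 + $91.35 + $36.55 + $71.82 = $393.60
Net pay = $1,010.91 − $393.60 = $617.31

$617.31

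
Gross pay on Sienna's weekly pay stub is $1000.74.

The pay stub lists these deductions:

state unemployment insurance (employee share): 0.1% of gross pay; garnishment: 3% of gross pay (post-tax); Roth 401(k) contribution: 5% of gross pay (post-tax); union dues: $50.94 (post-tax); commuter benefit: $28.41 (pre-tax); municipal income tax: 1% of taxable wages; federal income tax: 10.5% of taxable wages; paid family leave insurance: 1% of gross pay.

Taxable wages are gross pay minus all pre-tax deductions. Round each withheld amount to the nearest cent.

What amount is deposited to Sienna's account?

$718.51

Commuter benefit: $28.41
Taxable wages = $1000.74 − $28.41 = $972.33
Municipal income tax: $972.33 × 0.01 = $9.72
Federal income tax: $972.33 × 0.105 = $102.09
State unemployment insurance (employee share): $1000.74 × 0.001 = $1.00
Paid family leave insurance: $1000.74 × 0.01 = $10.01
Union dues: $50.94
Roth 401(k) contribution: $1000.74 × 0.05 = $50.04
Garnishment: $1000.74 × 0.03 = $30.02
Total deductions = $28.41 + $9.72 + $102.09 + $1.00 + $10.01 + $50.94 + $50.04 + $30.02 = $282.23
Net pay = $1000.74 − $282.23 = $718.51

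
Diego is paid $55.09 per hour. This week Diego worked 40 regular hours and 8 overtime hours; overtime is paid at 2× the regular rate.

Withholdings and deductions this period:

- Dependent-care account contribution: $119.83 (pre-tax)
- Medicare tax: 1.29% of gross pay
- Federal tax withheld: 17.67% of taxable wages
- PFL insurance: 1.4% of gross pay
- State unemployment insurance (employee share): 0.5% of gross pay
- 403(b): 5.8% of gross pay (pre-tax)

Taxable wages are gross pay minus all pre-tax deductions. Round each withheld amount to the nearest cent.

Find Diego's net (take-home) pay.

Regular pay: 40 × $55.09 = $2,203.60
Overtime pay: 8 × $55.09 × 2 = $881.44
Gross pay = $2,203.60 + $881.44 = $3,085.04
403(b): $3,085.04 × 0.058 = $178.93
Dependent-care account contribution: $119.83
Pre-tax total = $178.93 + $119.83 = $298.76
Taxable wages = $3,085.04 − $298.76 = $2,786.28
Federal tax withheld: $2,786.28 × 0.1767 = $492.34
State unemployment insurance (employee share): $3,085.04 × 0.005 = $15.43
Medicare tax: $3,085.04 × 0.0129 = $39.80
PFL insurance: $3,085.04 × 0.014 = $43.19
Total deductions = $178.93 + $119.83 + $492.34 + $15.43 + $39.80 + $43.19 = $889.52
Net pay = $3,085.04 − $889.52 = $2,195.52

$2,195.52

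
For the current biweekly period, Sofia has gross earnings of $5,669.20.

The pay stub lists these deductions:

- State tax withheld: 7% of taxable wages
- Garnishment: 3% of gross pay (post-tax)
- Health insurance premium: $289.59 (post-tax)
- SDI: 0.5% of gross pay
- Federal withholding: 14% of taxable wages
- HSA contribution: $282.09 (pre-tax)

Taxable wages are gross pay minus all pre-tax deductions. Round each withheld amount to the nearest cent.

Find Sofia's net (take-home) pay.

$3,767.79

HSA contribution: $282.09
Taxable wages = $5,669.20 − $282.09 = $5,387.11
Federal withholding: $5,387.11 × 0.14 = $754.20
State tax withheld: $5,387.11 × 0.07 = $377.10
SDI: $5,669.20 × 0.005 = $28.35
Garnishment: $5,669.20 × 0.03 = $170.08
Health insurance premium: $289.59
Total deductions = $282.09 + $754.20 + $377.10 + $28.35 + $170.08 + $289.59 = $1,901.41
Net pay = $5,669.20 − $1,901.41 = $3,767.79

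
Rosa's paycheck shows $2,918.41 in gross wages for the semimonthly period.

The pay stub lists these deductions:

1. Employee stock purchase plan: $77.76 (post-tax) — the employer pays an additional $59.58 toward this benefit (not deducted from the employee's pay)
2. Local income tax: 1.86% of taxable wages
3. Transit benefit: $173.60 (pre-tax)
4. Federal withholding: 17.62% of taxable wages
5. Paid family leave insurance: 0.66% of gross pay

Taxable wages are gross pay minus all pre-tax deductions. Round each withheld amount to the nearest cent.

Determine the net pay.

$2,113.10

Transit benefit: $173.60
Taxable wages = $2,918.41 − $173.60 = $2,744.81
Federal withholding: $2,744.81 × 0.1762 = $483.64
Local income tax: $2,744.81 × 0.0186 = $51.05
Paid family leave insurance: $2,918.41 × 0.0066 = $19.26
Employee stock purchase plan: $77.76
(Employer's $59.58 toward employee stock purchase plan is not withheld from the employee.)
Total deductions = $173.60 + $483.64 + $51.05 + $19.26 + $77.76 = $805.31
Net pay = $2,918.41 − $805.31 = $2,113.10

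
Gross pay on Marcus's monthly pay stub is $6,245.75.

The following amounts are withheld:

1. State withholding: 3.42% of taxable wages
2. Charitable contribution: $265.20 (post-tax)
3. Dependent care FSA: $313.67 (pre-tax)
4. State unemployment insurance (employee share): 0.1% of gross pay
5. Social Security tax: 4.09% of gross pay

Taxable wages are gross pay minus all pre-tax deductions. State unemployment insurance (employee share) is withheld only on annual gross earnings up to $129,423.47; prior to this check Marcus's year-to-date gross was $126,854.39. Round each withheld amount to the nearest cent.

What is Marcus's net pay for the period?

$5,205.98

Dependent care FSA: $313.67
Taxable wages = $6,245.75 − $313.67 = $5,932.08
State withholding: $5,932.08 × 0.0342 = $202.88
State unemployment insurance (employee share): only $129,423.47 − $126,854.39 = $2,569.08 of this check is subject → $2,569.08 × 0.001 = $2.57
Social Security tax: $6,245.75 × 0.0409 = $255.45
Charitable contribution: $265.20
Total deductions = $313.67 + $202.88 + $2.57 + $255.45 + $265.20 = $1,039.77
Net pay = $6,245.75 − $1,039.77 = $5,205.98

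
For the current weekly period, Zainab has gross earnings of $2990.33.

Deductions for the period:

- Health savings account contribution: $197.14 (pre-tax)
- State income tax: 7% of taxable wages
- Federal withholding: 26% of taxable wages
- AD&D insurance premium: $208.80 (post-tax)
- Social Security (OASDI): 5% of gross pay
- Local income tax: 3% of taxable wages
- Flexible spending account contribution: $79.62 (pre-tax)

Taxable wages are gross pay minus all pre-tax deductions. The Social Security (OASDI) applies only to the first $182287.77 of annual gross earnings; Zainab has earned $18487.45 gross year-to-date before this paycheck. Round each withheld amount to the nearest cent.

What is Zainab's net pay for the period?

Flexible spending account contribution: $79.62
Health savings account contribution: $197.14
Pre-tax total = $79.62 + $197.14 = $276.76
Taxable wages = $2990.33 − $276.76 = $2713.57
Federal withholding: $2713.57 × 0.26 = $705.53
State income tax: $2713.57 × 0.07 = $189.95
Local income tax: $2713.57 × 0.03 = $81.41
Social Security (OASDI): cap not yet reached, full $2990.33 is subject → $2990.33 × 0.05 = $149.52
AD&D insurance premium: $208.80
Total deductions = $79.62 + $197.14 + $705.53 + $189.95 + $81.41 + $149.52 + $208.80 = $1611.97
Net pay = $2990.33 − $1611.97 = $1378.36

$1378.36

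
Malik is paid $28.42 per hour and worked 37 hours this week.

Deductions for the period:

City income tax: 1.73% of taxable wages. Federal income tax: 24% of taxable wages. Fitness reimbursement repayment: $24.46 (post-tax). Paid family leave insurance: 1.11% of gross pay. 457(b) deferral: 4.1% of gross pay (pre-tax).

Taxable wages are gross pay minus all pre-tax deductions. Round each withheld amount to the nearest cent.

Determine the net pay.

Gross pay: 37 × $28.42 = $1,051.54
457(b) deferral: $1,051.54 × 0.041 = $43.11
Taxable wages = $1,051.54 − $43.11 = $1,008.43
Federal income tax: $1,008.43 × 0.24 = $242.02
City income tax: $1,008.43 × 0.0173 = $17.45
Paid family leave insurance: $1,051.54 × 0.0111 = $11.67
Fitness reimbursement repayment: $24.46
Total deductions = $43.11 + $242.02 + $17.45 + $11.67 + $24.46 = $338.71
Net pay = $1,051.54 − $338.71 = $712.83

$712.83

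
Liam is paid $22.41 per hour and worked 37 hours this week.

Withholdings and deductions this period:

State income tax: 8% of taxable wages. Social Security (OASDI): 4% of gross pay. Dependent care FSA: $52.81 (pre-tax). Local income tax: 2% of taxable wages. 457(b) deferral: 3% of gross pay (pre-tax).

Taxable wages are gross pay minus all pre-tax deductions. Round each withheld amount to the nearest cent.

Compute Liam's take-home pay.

$643.16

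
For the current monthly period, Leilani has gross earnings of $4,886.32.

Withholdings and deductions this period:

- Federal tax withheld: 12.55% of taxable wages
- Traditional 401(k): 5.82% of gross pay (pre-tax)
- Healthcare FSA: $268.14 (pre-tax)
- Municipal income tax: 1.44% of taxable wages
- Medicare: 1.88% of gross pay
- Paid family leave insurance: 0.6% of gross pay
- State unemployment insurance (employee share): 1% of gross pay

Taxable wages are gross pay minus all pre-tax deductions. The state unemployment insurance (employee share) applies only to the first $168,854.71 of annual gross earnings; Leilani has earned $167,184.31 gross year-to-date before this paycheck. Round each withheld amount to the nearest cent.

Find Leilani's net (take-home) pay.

$3,589.62

Traditional 401(k): $4,886.32 × 0.0582 = $284.38
Healthcare FSA: $268.14
Pre-tax total = $284.38 + $268.14 = $552.52
Taxable wages = $4,886.32 − $552.52 = $4,333.80
Municipal income tax: $4,333.80 × 0.0144 = $62.41
Federal tax withheld: $4,333.80 × 0.1255 = $543.89
State unemployment insurance (employee share): only $168,854.71 − $167,184.31 = $1,670.40 of this check is subject → $1,670.40 × 0.01 = $16.70
Paid family leave insurance: $4,886.32 × 0.006 = $29.32
Medicare: $4,886.32 × 0.0188 = $91.86
Total deductions = $284.38 + $268.14 + $62.41 + $543.89 + $16.70 + $29.32 + $91.86 = $1,296.70
Net pay = $4,886.32 − $1,296.70 = $3,589.62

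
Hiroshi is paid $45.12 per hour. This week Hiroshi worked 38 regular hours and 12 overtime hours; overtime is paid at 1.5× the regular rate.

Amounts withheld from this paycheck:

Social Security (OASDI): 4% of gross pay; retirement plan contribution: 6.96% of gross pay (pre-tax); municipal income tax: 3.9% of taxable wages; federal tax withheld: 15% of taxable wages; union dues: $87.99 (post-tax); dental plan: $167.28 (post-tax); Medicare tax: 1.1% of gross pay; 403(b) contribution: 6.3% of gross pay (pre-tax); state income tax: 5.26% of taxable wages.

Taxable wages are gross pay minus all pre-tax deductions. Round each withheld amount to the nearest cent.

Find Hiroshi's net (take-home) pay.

Regular pay: 38 × $45.12 = $1,714.56
Overtime pay: 12 × $45.12 × 1.5 = $812.16
Gross pay = $1,714.56 + $812.16 = $2,526.72
403(b) contribution: $2,526.72 × 0.063 = $159.18
Retirement plan contribution: $2,526.72 × 0.0696 = $175.86
Pre-tax total = $159.18 + $175.86 = $335.04
Taxable wages = $2,526.72 − $335.04 = $2,191.68
State income tax: $2,191.68 × 0.0526 = $115.28
Federal tax withheld: $2,191.68 × 0.15 = $328.75
Municipal income tax: $2,191.68 × 0.039 = $85.48
Medicare tax: $2,526.72 × 0.011 = $27.79
Social Security (OASDI): $2,526.72 × 0.04 = $101.07
Dental plan: $167.28
Union dues: $87.99
Total deductions = $159.18 + $175.86 + $115.28 + $328.75 + $85.48 + $27.79 + $101.07 + $167.28 + $87.99 = $1,248.68
Net pay = $2,526.72 − $1,248.68 = $1,278.04

$1,278.04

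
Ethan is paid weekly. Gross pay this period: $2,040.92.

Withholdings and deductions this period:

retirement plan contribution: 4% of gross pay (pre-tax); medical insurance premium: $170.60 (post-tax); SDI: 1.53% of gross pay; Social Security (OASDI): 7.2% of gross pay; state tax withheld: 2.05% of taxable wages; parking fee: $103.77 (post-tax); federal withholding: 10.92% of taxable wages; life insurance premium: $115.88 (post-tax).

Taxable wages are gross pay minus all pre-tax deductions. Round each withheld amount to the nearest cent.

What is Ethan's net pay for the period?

$1,136.73

Retirement plan contribution: $2,040.92 × 0.04 = $81.64
Taxable wages = $2,040.92 − $81.64 = $1,959.28
State tax withheld: $1,959.28 × 0.0205 = $40.17
Federal withholding: $1,959.28 × 0.1092 = $213.95
SDI: $2,040.92 × 0.0153 = $31.23
Social Security (OASDI): $2,040.92 × 0.072 = $146.95
Medical insurance premium: $170.60
Life insurance premium: $115.88
Parking fee: $103.77
Total deductions = $81.64 + $40.17 + $213.95 + $31.23 + $146.95 + $170.60 + $115.88 + $103.77 = $904.19
Net pay = $2,040.92 − $904.19 = $1,136.73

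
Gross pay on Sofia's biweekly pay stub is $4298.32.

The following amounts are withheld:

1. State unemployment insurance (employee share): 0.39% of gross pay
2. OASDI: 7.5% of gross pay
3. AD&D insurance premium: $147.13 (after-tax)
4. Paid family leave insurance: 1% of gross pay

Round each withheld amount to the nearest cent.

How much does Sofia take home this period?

$3769.08

Paid family leave insurance: $4298.32 × 0.01 = $42.98
State unemployment insurance (employee share): $4298.32 × 0.0039 = $16.76
OASDI: $4298.32 × 0.075 = $322.37
AD&D insurance premium: $147.13
Total deductions = $42.98 + $16.76 + $322.37 + $147.13 = $529.24
Net pay = $4298.32 − $529.24 = $3769.08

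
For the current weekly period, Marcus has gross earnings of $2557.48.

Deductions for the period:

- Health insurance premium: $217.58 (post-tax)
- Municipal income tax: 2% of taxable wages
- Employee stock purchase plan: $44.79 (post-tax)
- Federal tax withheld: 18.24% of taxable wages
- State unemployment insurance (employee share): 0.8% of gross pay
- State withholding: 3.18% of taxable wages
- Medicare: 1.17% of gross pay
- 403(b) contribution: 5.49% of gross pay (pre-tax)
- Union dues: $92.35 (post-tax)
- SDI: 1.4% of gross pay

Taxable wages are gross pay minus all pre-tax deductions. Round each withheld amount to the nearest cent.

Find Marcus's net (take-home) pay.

$1410.10

403(b) contribution: $2557.48 × 0.0549 = $140.41
Taxable wages = $2557.48 − $140.41 = $2417.07
Federal tax withheld: $2417.07 × 0.1824 = $440.87
Municipal income tax: $2417.07 × 0.02 = $48.34
State withholding: $2417.07 × 0.0318 = $76.86
State unemployment insurance (employee share): $2557.48 × 0.008 = $20.46
Medicare: $2557.48 × 0.0117 = $29.92
SDI: $2557.48 × 0.014 = $35.80
Health insurance premium: $217.58
Employee stock purchase plan: $44.79
Union dues: $92.35
Total deductions = $140.41 + $440.87 + $48.34 + $76.86 + $20.46 + $29.92 + $35.80 + $217.58 + $44.79 + $92.35 = $1147.38
Net pay = $2557.48 − $1147.38 = $1410.10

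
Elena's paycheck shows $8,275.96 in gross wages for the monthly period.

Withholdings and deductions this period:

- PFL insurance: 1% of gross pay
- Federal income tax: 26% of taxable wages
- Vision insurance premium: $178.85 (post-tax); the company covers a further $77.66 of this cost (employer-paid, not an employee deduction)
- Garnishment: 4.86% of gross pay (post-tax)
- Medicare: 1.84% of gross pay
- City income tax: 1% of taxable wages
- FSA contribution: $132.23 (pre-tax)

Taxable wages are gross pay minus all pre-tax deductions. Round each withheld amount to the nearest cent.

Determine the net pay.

$5,128.82

FSA contribution: $132.23
Taxable wages = $8,275.96 − $132.23 = $8,143.73
City income tax: $8,143.73 × 0.01 = $81.44
Federal income tax: $8,143.73 × 0.26 = $2,117.37
Medicare: $8,275.96 × 0.0184 = $152.28
PFL insurance: $8,275.96 × 0.01 = $82.76
Vision insurance premium: $178.85
Garnishment: $8,275.96 × 0.0486 = $402.21
(Employer's $77.66 toward vision insurance premium is not withheld from the employee.)
Total deductions = $132.23 + $81.44 + $2,117.37 + $152.28 + $82.76 + $178.85 + $402.21 = $3,147.14
Net pay = $8,275.96 − $3,147.14 = $5,128.82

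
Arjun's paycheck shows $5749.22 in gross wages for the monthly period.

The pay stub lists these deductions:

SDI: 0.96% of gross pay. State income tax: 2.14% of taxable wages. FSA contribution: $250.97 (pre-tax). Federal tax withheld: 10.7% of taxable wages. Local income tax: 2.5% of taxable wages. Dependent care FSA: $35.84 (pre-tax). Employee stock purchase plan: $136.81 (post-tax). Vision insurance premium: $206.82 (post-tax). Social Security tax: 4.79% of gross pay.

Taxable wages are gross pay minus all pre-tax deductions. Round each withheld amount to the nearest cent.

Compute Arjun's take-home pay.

$3950.26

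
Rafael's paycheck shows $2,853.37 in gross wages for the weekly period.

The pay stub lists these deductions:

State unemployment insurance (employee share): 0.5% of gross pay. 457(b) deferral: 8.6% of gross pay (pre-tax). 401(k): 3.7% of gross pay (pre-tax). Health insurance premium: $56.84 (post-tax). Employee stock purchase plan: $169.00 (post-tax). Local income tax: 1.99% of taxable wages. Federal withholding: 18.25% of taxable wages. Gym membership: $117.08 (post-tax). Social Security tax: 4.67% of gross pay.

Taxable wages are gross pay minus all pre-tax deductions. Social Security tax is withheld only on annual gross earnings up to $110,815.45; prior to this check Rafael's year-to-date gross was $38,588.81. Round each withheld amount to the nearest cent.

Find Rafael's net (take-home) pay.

$1,505.48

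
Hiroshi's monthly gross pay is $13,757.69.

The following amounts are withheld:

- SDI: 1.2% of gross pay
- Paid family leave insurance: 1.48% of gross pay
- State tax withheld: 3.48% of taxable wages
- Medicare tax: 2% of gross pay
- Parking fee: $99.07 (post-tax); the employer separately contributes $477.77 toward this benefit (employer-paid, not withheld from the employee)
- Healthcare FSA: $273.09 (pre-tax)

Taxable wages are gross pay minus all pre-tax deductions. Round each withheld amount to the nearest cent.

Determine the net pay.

Healthcare FSA: $273.09
Taxable wages = $13,757.69 − $273.09 = $13,484.60
State tax withheld: $13,484.60 × 0.0348 = $469.26
SDI: $13,757.69 × 0.012 = $165.09
Medicare tax: $13,757.69 × 0.02 = $275.15
Paid family leave insurance: $13,757.69 × 0.0148 = $203.61
Parking fee: $99.07
(Employer's $477.77 toward parking fee is not withheld from the employee.)
Total deductions = $273.09 + $469.26 + $165.09 + $275.15 + $203.61 + $99.07 = $1,485.27
Net pay = $13,757.69 − $1,485.27 = $12,272.42

$12,272.42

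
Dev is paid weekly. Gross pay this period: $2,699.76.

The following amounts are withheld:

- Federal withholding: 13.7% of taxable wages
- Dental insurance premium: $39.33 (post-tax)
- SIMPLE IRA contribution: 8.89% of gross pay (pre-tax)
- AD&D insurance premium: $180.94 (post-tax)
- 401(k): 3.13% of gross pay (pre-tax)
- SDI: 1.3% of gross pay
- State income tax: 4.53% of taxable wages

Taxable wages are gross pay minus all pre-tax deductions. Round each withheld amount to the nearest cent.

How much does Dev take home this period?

SIMPLE IRA contribution: $2,699.76 × 0.0889 = $240.01
401(k): $2,699.76 × 0.0313 = $84.50
Pre-tax total = $240.01 + $84.50 = $324.51
Taxable wages = $2,699.76 − $324.51 = $2,375.25
State income tax: $2,375.25 × 0.0453 = $107.60
Federal withholding: $2,375.25 × 0.137 = $325.41
SDI: $2,699.76 × 0.013 = $35.10
Dental insurance premium: $39.33
AD&D insurance premium: $180.94
Total deductions = $240.01 + $84.50 + $107.60 + $325.41 + $35.10 + $39.33 + $180.94 = $1,012.89
Net pay = $2,699.76 − $1,012.89 = $1,686.87

$1,686.87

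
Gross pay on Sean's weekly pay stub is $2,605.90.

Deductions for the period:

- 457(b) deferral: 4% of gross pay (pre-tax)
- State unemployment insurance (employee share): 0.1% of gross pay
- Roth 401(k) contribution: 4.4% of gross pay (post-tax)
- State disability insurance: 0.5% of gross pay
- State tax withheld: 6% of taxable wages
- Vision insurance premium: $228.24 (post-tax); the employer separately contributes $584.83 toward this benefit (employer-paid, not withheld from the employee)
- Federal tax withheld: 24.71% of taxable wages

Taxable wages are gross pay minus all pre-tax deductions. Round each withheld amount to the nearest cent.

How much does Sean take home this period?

$1,374.86

457(b) deferral: $2,605.90 × 0.04 = $104.24
Taxable wages = $2,605.90 − $104.24 = $2,501.66
Federal tax withheld: $2,501.66 × 0.2471 = $618.16
State tax withheld: $2,501.66 × 0.06 = $150.10
State disability insurance: $2,605.90 × 0.005 = $13.03
State unemployment insurance (employee share): $2,605.90 × 0.001 = $2.61
Roth 401(k) contribution: $2,605.90 × 0.044 = $114.66
Vision insurance premium: $228.24
(Employer's $584.83 toward vision insurance premium is not withheld from the employee.)
Total deductions = $104.24 + $618.16 + $150.10 + $13.03 + $2.61 + $114.66 + $228.24 = $1,231.04
Net pay = $2,605.90 − $1,231.04 = $1,374.86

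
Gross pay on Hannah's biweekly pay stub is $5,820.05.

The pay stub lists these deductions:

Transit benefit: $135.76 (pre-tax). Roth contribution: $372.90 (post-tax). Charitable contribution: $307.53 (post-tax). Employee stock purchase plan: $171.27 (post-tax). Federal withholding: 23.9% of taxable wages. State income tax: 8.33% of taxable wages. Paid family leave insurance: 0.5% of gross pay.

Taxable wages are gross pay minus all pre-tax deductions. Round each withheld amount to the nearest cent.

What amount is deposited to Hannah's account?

$2,971.44

Transit benefit: $135.76
Taxable wages = $5,820.05 − $135.76 = $5,684.29
Federal withholding: $5,684.29 × 0.239 = $1,358.55
State income tax: $5,684.29 × 0.0833 = $473.50
Paid family leave insurance: $5,820.05 × 0.005 = $29.10
Employee stock purchase plan: $171.27
Roth contribution: $372.90
Charitable contribution: $307.53
Total deductions = $135.76 + $1,358.55 + $473.50 + $29.10 + $171.27 + $372.90 + $307.53 = $2,848.61
Net pay = $5,820.05 − $2,848.61 = $2,971.44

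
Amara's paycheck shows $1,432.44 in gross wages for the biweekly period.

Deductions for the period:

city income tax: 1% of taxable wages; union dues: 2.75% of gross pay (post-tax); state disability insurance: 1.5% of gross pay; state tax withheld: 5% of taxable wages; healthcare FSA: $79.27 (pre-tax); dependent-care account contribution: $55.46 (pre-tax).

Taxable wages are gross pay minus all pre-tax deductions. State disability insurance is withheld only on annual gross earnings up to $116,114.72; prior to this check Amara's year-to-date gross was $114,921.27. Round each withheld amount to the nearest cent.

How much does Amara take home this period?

$1,162.55

Dependent-care account contribution: $55.46
Healthcare FSA: $79.27
Pre-tax total = $55.46 + $79.27 = $134.73
Taxable wages = $1,432.44 − $134.73 = $1,297.71
State tax withheld: $1,297.71 × 0.05 = $64.89
City income tax: $1,297.71 × 0.01 = $12.98
State disability insurance: only $116,114.72 − $114,921.27 = $1,193.45 of this check is subject → $1,193.45 × 0.015 = $17.90
Union dues: $1,432.44 × 0.0275 = $39.39
Total deductions = $55.46 + $79.27 + $64.89 + $12.98 + $17.90 + $39.39 = $269.89
Net pay = $1,432.44 − $269.89 = $1,162.55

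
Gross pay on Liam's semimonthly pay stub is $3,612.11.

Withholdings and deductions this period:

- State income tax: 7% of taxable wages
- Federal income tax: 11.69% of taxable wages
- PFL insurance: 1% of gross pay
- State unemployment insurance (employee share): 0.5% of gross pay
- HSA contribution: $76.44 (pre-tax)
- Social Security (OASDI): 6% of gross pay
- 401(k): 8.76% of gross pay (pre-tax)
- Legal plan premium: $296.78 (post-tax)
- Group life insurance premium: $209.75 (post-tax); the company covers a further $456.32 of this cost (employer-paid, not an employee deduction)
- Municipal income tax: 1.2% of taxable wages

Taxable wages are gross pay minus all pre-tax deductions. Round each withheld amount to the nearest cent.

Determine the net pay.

$1,801.50

HSA contribution: $76.44
401(k): $3,612.11 × 0.0876 = $316.42
Pre-tax total = $76.44 + $316.42 = $392.86
Taxable wages = $3,612.11 − $392.86 = $3,219.25
Federal income tax: $3,219.25 × 0.1169 = $376.33
Municipal income tax: $3,219.25 × 0.012 = $38.63
State income tax: $3,219.25 × 0.07 = $225.35
State unemployment insurance (employee share): $3,612.11 × 0.005 = $18.06
Social Security (OASDI): $3,612.11 × 0.06 = $216.73
PFL insurance: $3,612.11 × 0.01 = $36.12
Legal plan premium: $296.78
Group life insurance premium: $209.75
(Employer's $456.32 toward group life insurance premium is not withheld from the employee.)
Total deductions = $76.44 + $316.42 + $376.33 + $38.63 + $225.35 + $18.06 + $216.73 + $36.12 + $296.78 + $209.75 = $1,810.61
Net pay = $3,612.11 − $1,810.61 = $1,801.50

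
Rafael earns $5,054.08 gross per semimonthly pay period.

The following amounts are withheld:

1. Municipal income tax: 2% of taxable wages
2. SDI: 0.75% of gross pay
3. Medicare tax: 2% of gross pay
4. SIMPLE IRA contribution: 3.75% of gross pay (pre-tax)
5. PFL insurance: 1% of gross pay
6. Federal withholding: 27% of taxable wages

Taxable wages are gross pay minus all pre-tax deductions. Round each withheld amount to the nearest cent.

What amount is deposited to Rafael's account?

SIMPLE IRA contribution: $5,054.08 × 0.0375 = $189.53
Taxable wages = $5,054.08 − $189.53 = $4,864.55
Federal withholding: $4,864.55 × 0.27 = $1,313.43
Municipal income tax: $4,864.55 × 0.02 = $97.29
SDI: $5,054.08 × 0.0075 = $37.91
PFL insurance: $5,054.08 × 0.01 = $50.54
Medicare tax: $5,054.08 × 0.02 = $101.08
Total deductions = $189.53 + $1,313.43 + $97.29 + $37.91 + $50.54 + $101.08 = $1,789.78
Net pay = $5,054.08 − $1,789.78 = $3,264.30

$3,264.30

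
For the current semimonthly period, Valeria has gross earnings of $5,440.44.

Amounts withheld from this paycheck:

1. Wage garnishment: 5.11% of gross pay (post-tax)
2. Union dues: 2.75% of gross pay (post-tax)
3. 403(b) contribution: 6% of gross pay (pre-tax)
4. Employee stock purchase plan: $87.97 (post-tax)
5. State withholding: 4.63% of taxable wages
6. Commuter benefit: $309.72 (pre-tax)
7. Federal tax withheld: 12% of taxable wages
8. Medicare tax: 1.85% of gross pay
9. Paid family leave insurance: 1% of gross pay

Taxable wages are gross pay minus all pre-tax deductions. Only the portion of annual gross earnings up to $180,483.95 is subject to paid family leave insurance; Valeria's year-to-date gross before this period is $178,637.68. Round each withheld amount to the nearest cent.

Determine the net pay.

$3,370.64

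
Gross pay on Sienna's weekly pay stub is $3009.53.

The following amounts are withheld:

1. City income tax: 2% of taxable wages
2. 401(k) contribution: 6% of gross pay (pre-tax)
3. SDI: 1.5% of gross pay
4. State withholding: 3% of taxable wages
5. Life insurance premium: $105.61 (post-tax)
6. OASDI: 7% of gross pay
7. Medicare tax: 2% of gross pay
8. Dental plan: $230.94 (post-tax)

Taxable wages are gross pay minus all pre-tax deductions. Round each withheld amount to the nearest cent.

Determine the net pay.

401(k) contribution: $3009.53 × 0.06 = $180.57
Taxable wages = $3009.53 − $180.57 = $2828.96
City income tax: $2828.96 × 0.02 = $56.58
State withholding: $2828.96 × 0.03 = $84.87
Medicare tax: $3009.53 × 0.02 = $60.19
OASDI: $3009.53 × 0.07 = $210.67
SDI: $3009.53 × 0.015 = $45.14
Dental plan: $230.94
Life insurance premium: $105.61
Total deductions = $180.57 + $56.58 + $84.87 + $60.19 + $210.67 + $45.14 + $230.94 + $105.61 = $974.57
Net pay = $3009.53 − $974.57 = $2034.96

$2034.96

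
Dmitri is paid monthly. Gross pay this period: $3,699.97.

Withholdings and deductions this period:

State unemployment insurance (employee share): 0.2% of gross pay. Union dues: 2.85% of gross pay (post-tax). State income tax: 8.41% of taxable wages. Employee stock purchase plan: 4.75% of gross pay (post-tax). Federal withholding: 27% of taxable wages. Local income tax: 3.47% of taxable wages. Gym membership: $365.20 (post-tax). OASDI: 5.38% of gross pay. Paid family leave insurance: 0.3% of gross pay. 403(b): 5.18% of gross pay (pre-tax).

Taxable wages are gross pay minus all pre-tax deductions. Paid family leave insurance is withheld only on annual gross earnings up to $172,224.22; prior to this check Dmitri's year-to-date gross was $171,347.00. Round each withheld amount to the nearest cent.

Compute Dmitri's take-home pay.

403(b): $3,699.97 × 0.0518 = $191.66
Taxable wages = $3,699.97 − $191.66 = $3,508.31
Local income tax: $3,508.31 × 0.0347 = $121.74
Federal withholding: $3,508.31 × 0.27 = $947.24
State income tax: $3,508.31 × 0.0841 = $295.05
State unemployment insurance (employee share): $3,699.97 × 0.002 = $7.40
OASDI: $3,699.97 × 0.0538 = $199.06
Paid family leave insurance: only $172,224.22 − $171,347.00 = $877.22 of this check is subject → $877.22 × 0.003 = $2.63
Union dues: $3,699.97 × 0.0285 = $105.45
Employee stock purchase plan: $3,699.97 × 0.0475 = $175.75
Gym membership: $365.20
Total deductions = $191.66 + $121.74 + $947.24 + $295.05 + $7.40 + $199.06 + $2.63 + $105.45 + $175.75 + $365.20 = $2,411.18
Net pay = $3,699.97 − $2,411.18 = $1,288.79

$1,288.79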